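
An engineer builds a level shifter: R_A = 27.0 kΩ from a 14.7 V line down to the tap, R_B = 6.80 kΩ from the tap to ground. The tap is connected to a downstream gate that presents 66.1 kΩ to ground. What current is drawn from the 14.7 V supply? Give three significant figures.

R_B‖R_L = 6.166 kΩ, so the source sees R_A + R_B‖R_L = 33.17 kΩ.
I = 14.7 V / 33.17 kΩ = 0.443 mA.

I ≈ 0.443 mA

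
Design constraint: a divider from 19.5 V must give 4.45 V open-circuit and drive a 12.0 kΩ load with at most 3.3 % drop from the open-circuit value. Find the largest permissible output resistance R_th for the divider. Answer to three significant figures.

R_th ≤ 410 Ω

Loading drop = R_th/(R_th + R_L) ≤ 0.0330, so R_th ≤ R_L · ε/(1−ε) = 12.0 kΩ × 0.0330/0.9670 = 410 Ω.
(Any R1, R2 with R2/(R1+R2) = 0.228 and R1‖R2 ≤ 410 Ω will meet the spec.)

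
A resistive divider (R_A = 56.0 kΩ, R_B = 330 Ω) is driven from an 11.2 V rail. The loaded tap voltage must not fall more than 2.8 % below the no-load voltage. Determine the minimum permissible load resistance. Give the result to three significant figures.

Output resistance R_th = R_A‖R_B = (56000 × 330)/56330 = 328.1 Ω.
The fractional drop is R_th/(R_th + R_L); requiring this ≤ 0.0280 gives R_L ≥ R_th(1/0.0280 − 1) = 328.1 × 34.71 = 11.4 kΩ.

R_L(min) ≈ 11.4 kΩ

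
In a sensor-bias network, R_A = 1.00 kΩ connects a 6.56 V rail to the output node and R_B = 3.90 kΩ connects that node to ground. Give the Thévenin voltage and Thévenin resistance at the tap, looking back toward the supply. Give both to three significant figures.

V_th = 5.22 V, R_th = 796 Ω

V_th is the open-circuit tap voltage: 6.56 × 3.90/(1.00 + 3.90) = 5.22 V.
With the supply zeroed, R_A and R_B appear in parallel from the tap: R_th = R_A‖R_B = (1.00 × 3.90)/4.900 = 796 Ω.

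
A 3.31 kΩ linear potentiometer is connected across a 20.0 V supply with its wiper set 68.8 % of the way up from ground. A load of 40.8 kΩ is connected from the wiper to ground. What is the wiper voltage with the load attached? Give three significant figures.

V ≈ 13.5 V

The wiper splits the pot into (1−α)R = 1.033 kΩ above and αR = 2.277 kΩ below.
Lower section ‖ load = 2.157 kΩ.
V_wiper = 20.0 × 2.157/(1.033 + 2.157) = 13.5 V.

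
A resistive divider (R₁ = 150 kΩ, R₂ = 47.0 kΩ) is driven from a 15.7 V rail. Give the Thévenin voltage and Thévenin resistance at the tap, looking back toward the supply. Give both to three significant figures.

V_th = 3.75 V, R_th = 35.8 kΩ

V_th is the open-circuit tap voltage: 15.7 × 47.0/(150 + 47.0) = 3.75 V.
With the supply zeroed, R₁ and R₂ appear in parallel from the tap: R_th = R₁‖R₂ = (150 × 47.0)/197.0 = 35.8 kΩ.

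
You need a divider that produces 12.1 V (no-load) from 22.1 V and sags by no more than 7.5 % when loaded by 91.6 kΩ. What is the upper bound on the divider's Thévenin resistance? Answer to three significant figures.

Loading drop = R_th/(R_th + R_L) ≤ 0.0750, so R_th ≤ R_L · ε/(1−ε) = 91.6 kΩ × 0.0750/0.9250 = 7.43 kΩ.
(Any R1, R2 with R2/(R1+R2) = 0.548 and R1‖R2 ≤ 7.43 kΩ will meet the spec.)

R_th ≤ 7.43 kΩ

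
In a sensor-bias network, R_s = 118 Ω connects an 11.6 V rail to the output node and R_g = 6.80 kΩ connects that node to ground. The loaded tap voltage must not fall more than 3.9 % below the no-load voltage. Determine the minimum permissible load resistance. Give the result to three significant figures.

Output resistance R_th = R_s‖R_g = (118 × 6800)/6918 = 116.0 Ω.
The fractional drop is R_th/(R_th + R_L); requiring this ≤ 0.0390 gives R_L ≥ R_th(1/0.0390 − 1) = 116.0 × 24.64 = 2.86 kΩ.

R_L(min) ≈ 2.86 kΩ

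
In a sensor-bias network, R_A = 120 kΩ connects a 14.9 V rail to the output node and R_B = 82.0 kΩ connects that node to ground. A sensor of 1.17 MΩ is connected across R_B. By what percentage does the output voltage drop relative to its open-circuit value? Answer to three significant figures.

4.00 %

The divider's output (Thévenin) resistance is R_A‖R_B = 48.71 kΩ.
Fractional drop under load = R_th/(R_th + R_L) = 48.71 / (48.71 + 1170) = 0.03997.
So the output falls by 4.00 %.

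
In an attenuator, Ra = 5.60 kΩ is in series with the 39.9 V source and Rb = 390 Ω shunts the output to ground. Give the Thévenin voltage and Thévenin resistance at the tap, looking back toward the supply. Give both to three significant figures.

V_th is the open-circuit tap voltage: 39.9 × 390/(5600 + 390) = 2.60 V.
With the supply zeroed, Ra and Rb appear in parallel from the tap: R_th = Ra‖Rb = (5600 × 390)/5990 = 365 Ω.

V_th = 2.60 V, R_th = 365 Ω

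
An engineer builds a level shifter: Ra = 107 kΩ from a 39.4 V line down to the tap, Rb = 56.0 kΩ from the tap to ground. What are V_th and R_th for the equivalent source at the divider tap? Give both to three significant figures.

V_th = 13.5 V, R_th = 36.8 kΩ

V_th is the open-circuit tap voltage: 39.4 × 56.0/(107 + 56.0) = 13.5 V.
With the supply zeroed, Ra and Rb appear in parallel from the tap: R_th = Ra‖Rb = (107 × 56.0)/163.0 = 36.8 kΩ.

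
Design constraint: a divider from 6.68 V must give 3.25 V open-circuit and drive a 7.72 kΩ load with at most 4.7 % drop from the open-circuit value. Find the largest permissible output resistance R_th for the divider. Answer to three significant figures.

R_th ≤ 381 Ω

Loading drop = R_th/(R_th + R_L) ≤ 0.0470, so R_th ≤ R_L · ε/(1−ε) = 7.72 kΩ × 0.0470/0.9530 = 381 Ω.
(Any R1, R2 with R2/(R1+R2) = 0.487 and R1‖R2 ≤ 381 Ω will meet the spec.)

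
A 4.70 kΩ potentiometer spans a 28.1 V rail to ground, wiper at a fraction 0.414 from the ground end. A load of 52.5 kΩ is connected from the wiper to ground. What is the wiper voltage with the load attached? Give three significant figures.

V ≈ 11.4 V

The wiper splits the pot into (1−α)R = 2.754 kΩ above and αR = 1.946 kΩ below.
Lower section ‖ load = 1.876 kΩ.
V_wiper = 28.1 × 1.876/(2.754 + 1.876) = 11.4 V.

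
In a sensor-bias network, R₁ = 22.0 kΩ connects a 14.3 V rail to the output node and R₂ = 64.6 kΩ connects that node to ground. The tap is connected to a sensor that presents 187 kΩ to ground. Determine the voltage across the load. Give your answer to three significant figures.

The load sits in parallel with R₂: R₂‖R_L = (64.6 × 187) / (64.6 + 187) = 48.01 kΩ.
V_out = 14.3 × 48.01 / (22.0 + 48.01) = 14.3 × 48.01/70.01 = 9.81 V.
(Unloaded it would have been 10.7 V.)

V_out ≈ 9.81 V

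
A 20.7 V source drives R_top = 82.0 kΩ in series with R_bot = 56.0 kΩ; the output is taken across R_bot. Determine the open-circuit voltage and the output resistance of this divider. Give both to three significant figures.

V_th is the open-circuit tap voltage: 20.7 × 56.0/(82.0 + 56.0) = 8.40 V.
With the supply zeroed, R_top and R_bot appear in parallel from the tap: R_th = R_top‖R_bot = (82.0 × 56.0)/138.0 = 33.3 kΩ.

V_th = 8.40 V, R_th = 33.3 kΩ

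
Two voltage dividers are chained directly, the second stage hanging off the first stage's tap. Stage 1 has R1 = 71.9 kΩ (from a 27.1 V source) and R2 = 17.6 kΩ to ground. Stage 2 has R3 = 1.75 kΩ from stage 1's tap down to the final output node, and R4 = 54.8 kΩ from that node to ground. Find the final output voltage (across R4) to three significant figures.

V_out ≈ 4.13 V

Stage 2 presents R3+R4 = 56.55 kΩ as a load on stage 1's tap.
Stage 1's lower leg becomes R2‖(R3+R4) = 13.42 kΩ, so V_mid = 27.1 × 13.42/85.32 = 4.263 V.
Stage 2 is itself unloaded: V_out = V_mid × R4/(R3+R4) = 4.263 × 54.8/56.55 = 4.13 V.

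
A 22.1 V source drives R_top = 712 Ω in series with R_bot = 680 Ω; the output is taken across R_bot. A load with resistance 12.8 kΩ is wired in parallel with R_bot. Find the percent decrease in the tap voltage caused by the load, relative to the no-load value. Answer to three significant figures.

2.65 %

The divider's output (Thévenin) resistance is R_top‖R_bot = 347.8 Ω.
Fractional drop under load = R_th/(R_th + R_L) = 347.8 / (347.8 + 12800) = 0.02645.
So the output falls by 2.65 %.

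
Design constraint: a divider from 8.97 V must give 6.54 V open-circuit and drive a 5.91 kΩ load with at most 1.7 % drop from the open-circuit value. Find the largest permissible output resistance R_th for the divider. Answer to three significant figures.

Loading drop = R_th/(R_th + R_L) ≤ 0.0170, so R_th ≤ R_L · ε/(1−ε) = 5.91 kΩ × 0.0170/0.9830 = 102 Ω.

R_th ≤ 102 Ω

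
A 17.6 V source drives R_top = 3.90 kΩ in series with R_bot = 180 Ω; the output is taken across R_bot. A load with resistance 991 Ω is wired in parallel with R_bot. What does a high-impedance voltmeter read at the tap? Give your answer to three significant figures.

V_out ≈ 0.662 V

The load sits in parallel with R_bot: R_bot‖R_L = (180 × 991) / (180 + 991) = 152.3 Ω.
V_out = 17.6 × 152.3 / (3900 + 152.3) = 17.6 × 152.3/4052 = 0.662 V.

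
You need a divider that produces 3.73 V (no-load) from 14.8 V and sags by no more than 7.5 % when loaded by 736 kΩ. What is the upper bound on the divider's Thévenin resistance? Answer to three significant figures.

R_th ≤ 59.7 kΩ

Loading drop = R_th/(R_th + R_L) ≤ 0.0750, so R_th ≤ R_L · ε/(1−ε) = 736 kΩ × 0.0750/0.9250 = 59.7 kΩ.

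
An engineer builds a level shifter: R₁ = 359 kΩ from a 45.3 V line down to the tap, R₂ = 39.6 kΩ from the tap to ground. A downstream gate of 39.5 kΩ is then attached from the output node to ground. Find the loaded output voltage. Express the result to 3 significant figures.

The load sits in parallel with R₂: R₂‖R_L = (39.6 × 39.5) / (39.6 + 39.5) = 19.77 kΩ.
V_out = 45.3 × 19.77 / (359 + 19.77) = 45.3 × 19.77/378.8 = 2.37 V.

V_out ≈ 2.37 V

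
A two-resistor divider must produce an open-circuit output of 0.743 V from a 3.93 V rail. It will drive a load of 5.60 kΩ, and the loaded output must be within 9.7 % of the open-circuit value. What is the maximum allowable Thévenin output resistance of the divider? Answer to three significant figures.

R_th ≤ 602 Ω

Loading drop = R_th/(R_th + R_L) ≤ 0.0970, so R_th ≤ R_L · ε/(1−ε) = 5.60 kΩ × 0.0970/0.9030 = 602 Ω.
(Any R1, R2 with R2/(R1+R2) = 0.189 and R1‖R2 ≤ 602 Ω will meet the spec.)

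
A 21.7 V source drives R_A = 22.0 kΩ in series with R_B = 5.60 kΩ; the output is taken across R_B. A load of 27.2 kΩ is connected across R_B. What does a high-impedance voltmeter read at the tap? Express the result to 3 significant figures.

V_out ≈ 3.78 V

The load sits in parallel with R_B: R_B‖R_L = (5.60 × 27.2) / (5.60 + 27.2) = 4.644 kΩ.
V_out = 21.7 × 4.644 / (22.0 + 4.644) = 21.7 × 4.644/26.64 = 3.78 V.
(Unloaded it would have been 4.40 V.)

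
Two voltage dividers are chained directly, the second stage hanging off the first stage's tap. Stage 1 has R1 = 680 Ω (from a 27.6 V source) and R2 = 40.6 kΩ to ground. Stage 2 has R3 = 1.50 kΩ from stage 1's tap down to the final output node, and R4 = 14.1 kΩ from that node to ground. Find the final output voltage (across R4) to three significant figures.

Stage 2 presents R3+R4 = 15600 Ω as a load on stage 1's tap.
Stage 1's lower leg becomes R2‖(R3+R4) = 11270 Ω, so V_mid = 27.6 × 11270/11950 = 26.03 V.
Stage 2 is itself unloaded: V_out = V_mid × R4/(R3+R4) = 26.03 × 14100/15600 = 23.5 V.

V_out ≈ 23.5 V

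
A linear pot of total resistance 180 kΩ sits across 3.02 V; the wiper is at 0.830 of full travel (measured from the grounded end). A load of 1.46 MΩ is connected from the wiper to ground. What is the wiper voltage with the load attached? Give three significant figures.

The wiper splits the pot into (1−α)R = 30.60 kΩ above and αR = 149.4 kΩ below.
Lower section ‖ load = 135.5 kΩ.
V_wiper = 3.02 × 135.5/(30.60 + 135.5) = 2.46 V.

V ≈ 2.46 V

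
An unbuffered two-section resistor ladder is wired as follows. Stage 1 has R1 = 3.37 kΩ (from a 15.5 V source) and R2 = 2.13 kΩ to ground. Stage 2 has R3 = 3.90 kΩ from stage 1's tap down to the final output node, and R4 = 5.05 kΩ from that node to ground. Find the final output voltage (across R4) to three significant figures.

Stage 2 presents R3+R4 = 8.950 kΩ as a load on stage 1's tap.
Stage 1's lower leg becomes R2‖(R3+R4) = 1.721 kΩ, so V_mid = 15.5 × 1.721/5.091 = 5.239 V.
Stage 2 is itself unloaded: V_out = V_mid × R4/(R3+R4) = 5.239 × 5.05/8.950 = 2.96 V.

V_out ≈ 2.96 V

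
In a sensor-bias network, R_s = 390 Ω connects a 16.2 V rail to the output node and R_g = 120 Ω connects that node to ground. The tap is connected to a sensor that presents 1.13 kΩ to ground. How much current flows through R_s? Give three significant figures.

I ≈ 32.5 mA

R_g‖R_L = 108.5 Ω, so the source sees R_s + R_g‖R_L = 498.5 Ω.
I = 16.2 V / 498.5 Ω = 32.5 mA.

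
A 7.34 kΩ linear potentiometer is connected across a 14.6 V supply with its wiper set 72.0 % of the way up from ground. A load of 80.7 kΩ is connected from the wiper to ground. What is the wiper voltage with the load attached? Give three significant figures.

V ≈ 10.3 V

The wiper splits the pot into (1−α)R = 2.055 kΩ above and αR = 5.285 kΩ below.
Lower section ‖ load = 4.960 kΩ.
V_wiper = 14.6 × 4.960/(2.055 + 4.960) = 10.3 V.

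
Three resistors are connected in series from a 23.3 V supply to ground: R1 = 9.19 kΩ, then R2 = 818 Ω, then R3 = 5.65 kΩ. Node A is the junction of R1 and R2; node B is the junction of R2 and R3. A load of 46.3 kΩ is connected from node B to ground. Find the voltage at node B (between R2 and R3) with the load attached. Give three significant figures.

At node B, R3 is in parallel with the load: R3‖R_L = 5036 Ω.
Below node A the resistance is R2 + (R3‖R_L) = 5854 Ω, so V_A = 23.3 × 5854/15040 = 9.066 V.
Then V_B = V_A × (R3‖R_L)/(R2 + R3‖R_L) = 9.066 × 5036/5854 = 7.80 V.

V ≈ 7.80 V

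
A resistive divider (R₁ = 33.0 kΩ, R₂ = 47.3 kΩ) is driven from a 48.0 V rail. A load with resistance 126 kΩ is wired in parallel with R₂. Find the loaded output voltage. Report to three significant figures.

The load sits in parallel with R₂: R₂‖R_L = (47.3 × 126) / (47.3 + 126) = 34.39 kΩ.
V_out = 48.0 × 34.39 / (33.0 + 34.39) = 48.0 × 34.39/67.39 = 24.5 V.

V_out ≈ 24.5 V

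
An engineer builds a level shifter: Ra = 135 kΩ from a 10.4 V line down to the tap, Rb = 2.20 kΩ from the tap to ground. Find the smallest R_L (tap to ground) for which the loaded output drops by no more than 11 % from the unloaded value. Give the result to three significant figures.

Output resistance R_th = Ra‖Rb = (135 × 2.20)/137.2 = 2.165 kΩ.
The fractional drop is R_th/(R_th + R_L); requiring this ≤ 0.110 gives R_L ≥ R_th(1/0.110 − 1) = 2.165 × 8.091 = 17.5 kΩ.

R_L(min) ≈ 17.5 kΩ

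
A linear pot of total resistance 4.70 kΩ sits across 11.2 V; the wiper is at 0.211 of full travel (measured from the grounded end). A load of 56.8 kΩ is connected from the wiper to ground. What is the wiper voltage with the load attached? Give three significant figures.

The wiper splits the pot into (1−α)R = 3708 Ω above and αR = 991.7 Ω below.
Lower section ‖ load = 974.7 Ω.
V_wiper = 11.2 × 974.7/(3708 + 974.7) = 2.33 V.

V ≈ 2.33 V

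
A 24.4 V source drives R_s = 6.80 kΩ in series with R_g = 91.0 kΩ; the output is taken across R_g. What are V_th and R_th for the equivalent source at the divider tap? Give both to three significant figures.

V_th is the open-circuit tap voltage: 24.4 × 91.0/(6.80 + 91.0) = 22.7 V.
With the supply zeroed, R_s and R_g appear in parallel from the tap: R_th = R_s‖R_g = (6.80 × 91.0)/97.80 = 6.33 kΩ.

V_th = 22.7 V, R_th = 6.33 kΩ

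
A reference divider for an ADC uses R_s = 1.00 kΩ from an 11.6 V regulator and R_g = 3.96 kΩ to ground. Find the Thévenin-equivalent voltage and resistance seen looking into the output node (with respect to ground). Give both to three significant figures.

V_th = 9.26 V, R_th = 798 Ω

V_th is the open-circuit tap voltage: 11.6 × 3.96/(1.00 + 3.96) = 9.26 V.
With the supply zeroed, R_s and R_g appear in parallel from the tap: R_th = R_s‖R_g = (1.00 × 3.96)/4.960 = 798 Ω.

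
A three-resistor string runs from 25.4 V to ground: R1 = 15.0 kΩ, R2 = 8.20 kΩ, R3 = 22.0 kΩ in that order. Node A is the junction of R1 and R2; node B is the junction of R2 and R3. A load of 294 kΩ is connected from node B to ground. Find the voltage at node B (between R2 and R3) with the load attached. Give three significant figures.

V ≈ 11.9 V

At node B, R3 is in parallel with the load: R3‖R_L = 20.47 kΩ.
Below node A the resistance is R2 + (R3‖R_L) = 28.67 kΩ, so V_A = 25.4 × 28.67/43.67 = 16.68 V.
Then V_B = V_A × (R3‖R_L)/(R2 + R3‖R_L) = 16.68 × 20.47/28.67 = 11.9 V.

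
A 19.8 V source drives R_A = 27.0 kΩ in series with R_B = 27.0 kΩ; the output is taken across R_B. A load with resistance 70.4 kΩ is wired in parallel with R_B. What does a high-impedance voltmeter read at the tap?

The load sits in parallel with R_B: R_B‖R_L = (27.0 × 70.4) / (27.0 + 70.4) = 19.52 kΩ.
V_out = 19.8 × 19.52 / (27.0 + 19.52) = 19.8 × 19.52/46.52 = 8.31 V.

V_out ≈ 8.31 V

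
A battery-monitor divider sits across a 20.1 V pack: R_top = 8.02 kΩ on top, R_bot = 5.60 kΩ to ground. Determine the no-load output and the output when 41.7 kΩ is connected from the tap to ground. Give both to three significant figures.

Unloaded: 8.26 V; loaded: 7.66 V

Open-circuit: V = 20.1 × 5.60/(8.02 + 5.60) = 8.26 V.
With the load, R_bot becomes R_bot‖R_L = 4.937 kΩ, so V = 20.1 × 4.937/12.96 = 7.66 V.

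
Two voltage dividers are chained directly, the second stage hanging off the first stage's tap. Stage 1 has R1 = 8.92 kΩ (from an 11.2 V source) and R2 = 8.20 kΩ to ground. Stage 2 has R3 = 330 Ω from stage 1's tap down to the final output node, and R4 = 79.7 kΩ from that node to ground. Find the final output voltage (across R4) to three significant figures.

V_out ≈ 5.07 V

Stage 2 presents R3+R4 = 80030 Ω as a load on stage 1's tap.
Stage 1's lower leg becomes R2‖(R3+R4) = 7438 Ω, so V_mid = 11.2 × 7438/16360 = 5.093 V.
Stage 2 is itself unloaded: V_out = V_mid × R4/(R3+R4) = 5.093 × 79700/80030 = 5.07 V.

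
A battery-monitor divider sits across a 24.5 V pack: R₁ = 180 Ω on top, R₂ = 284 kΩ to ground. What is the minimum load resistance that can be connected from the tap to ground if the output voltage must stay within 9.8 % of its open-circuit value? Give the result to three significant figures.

R_L(min) ≈ 1.66 kΩ

Output resistance R_th = R₁‖R₂ = (180 × 284000)/284200 = 179.9 Ω.
The fractional drop is R_th/(R_th + R_L); requiring this ≤ 0.0980 gives R_L ≥ R_th(1/0.0980 − 1) = 179.9 × 9.204 = 1.66 kΩ.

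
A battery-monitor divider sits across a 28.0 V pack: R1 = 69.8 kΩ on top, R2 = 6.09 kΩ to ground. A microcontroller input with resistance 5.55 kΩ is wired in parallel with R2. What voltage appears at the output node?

V_out ≈ 1.12 V

The load sits in parallel with R2: R2‖R_L = (6.09 × 5.55) / (6.09 + 5.55) = 2.904 kΩ.
V_out = 28.0 × 2.904 / (69.8 + 2.904) = 28.0 × 2.904/72.70 = 1.12 V.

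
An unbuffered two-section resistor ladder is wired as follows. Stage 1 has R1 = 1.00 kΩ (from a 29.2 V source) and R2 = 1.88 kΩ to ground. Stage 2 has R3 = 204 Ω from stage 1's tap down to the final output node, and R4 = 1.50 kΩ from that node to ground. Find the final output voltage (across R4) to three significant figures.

Stage 2 presents R3+R4 = 1704 Ω as a load on stage 1's tap.
Stage 1's lower leg becomes R2‖(R3+R4) = 893.8 Ω, so V_mid = 29.2 × 893.8/1894 = 13.78 V.
Stage 2 is itself unloaded: V_out = V_mid × R4/(R3+R4) = 13.78 × 1500/1704 = 12.1 V.

V_out ≈ 12.1 V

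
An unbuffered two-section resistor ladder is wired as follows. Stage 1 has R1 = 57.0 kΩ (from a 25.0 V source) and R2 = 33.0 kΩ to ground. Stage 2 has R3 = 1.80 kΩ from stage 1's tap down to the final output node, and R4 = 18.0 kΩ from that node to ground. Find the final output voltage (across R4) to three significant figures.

V_out ≈ 4.05 V

Stage 2 presents R3+R4 = 19.80 kΩ as a load on stage 1's tap.
Stage 1's lower leg becomes R2‖(R3+R4) = 12.38 kΩ, so V_mid = 25.0 × 12.38/69.38 = 4.459 V.
Stage 2 is itself unloaded: V_out = V_mid × R4/(R3+R4) = 4.459 × 18.0/19.80 = 4.05 V.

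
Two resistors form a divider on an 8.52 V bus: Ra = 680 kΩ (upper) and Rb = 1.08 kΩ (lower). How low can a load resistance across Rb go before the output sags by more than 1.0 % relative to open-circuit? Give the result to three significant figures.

Output resistance R_th = Ra‖Rb = (680 × 1.08)/681.1 = 1.078 kΩ.
The fractional drop is R_th/(R_th + R_L); requiring this ≤ 0.0100 gives R_L ≥ R_th(1/0.0100 − 1) = 1.078 × 99.00 = 107 kΩ.

R_L(min) ≈ 107 kΩ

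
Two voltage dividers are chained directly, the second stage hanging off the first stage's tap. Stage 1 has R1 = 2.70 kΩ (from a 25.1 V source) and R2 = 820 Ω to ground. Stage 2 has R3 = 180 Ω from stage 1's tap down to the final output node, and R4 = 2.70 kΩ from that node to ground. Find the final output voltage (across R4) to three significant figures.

Stage 2 presents R3+R4 = 2880 Ω as a load on stage 1's tap.
Stage 1's lower leg becomes R2‖(R3+R4) = 638.3 Ω, so V_mid = 25.1 × 638.3/3338 = 4.799 V.
Stage 2 is itself unloaded: V_out = V_mid × R4/(R3+R4) = 4.799 × 2700/2880 = 4.50 V.

V_out ≈ 4.50 V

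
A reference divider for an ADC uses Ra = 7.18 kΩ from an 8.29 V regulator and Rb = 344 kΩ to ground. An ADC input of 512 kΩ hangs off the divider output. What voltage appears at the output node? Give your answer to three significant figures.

The load sits in parallel with Rb: Rb‖R_L = (344 × 512) / (344 + 512) = 205.8 kΩ.
V_out = 8.29 × 205.8 / (7.18 + 205.8) = 8.29 × 205.8/212.9 = 8.01 V.

V_out ≈ 8.01 V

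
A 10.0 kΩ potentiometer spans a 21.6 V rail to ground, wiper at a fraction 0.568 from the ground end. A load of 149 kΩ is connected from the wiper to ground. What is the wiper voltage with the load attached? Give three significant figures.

The wiper splits the pot into (1−α)R = 4.320 kΩ above and αR = 5.680 kΩ below.
Lower section ‖ load = 5.471 kΩ.
V_wiper = 21.6 × 5.471/(4.320 + 5.471) = 12.1 V.

V ≈ 12.1 V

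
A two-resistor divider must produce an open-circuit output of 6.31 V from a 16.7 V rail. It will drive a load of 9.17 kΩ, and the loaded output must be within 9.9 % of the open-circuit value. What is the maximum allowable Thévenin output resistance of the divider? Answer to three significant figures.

Loading drop = R_th/(R_th + R_L) ≤ 0.0990, so R_th ≤ R_L · ε/(1−ε) = 9.17 kΩ × 0.0990/0.9010 = 1.01 kΩ.

R_th ≤ 1.01 kΩ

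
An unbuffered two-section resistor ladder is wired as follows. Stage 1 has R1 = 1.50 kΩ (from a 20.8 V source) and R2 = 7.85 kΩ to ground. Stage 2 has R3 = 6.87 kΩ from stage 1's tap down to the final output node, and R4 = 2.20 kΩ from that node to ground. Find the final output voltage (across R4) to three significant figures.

Stage 2 presents R3+R4 = 9.070 kΩ as a load on stage 1's tap.
Stage 1's lower leg becomes R2‖(R3+R4) = 4.208 kΩ, so V_mid = 20.8 × 4.208/5.708 = 15.33 V.
Stage 2 is itself unloaded: V_out = V_mid × R4/(R3+R4) = 15.33 × 2.20/9.070 = 3.72 V.

V_out ≈ 3.72 V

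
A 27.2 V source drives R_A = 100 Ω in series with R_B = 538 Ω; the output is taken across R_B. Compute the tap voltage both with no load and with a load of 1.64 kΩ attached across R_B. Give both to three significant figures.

Unloaded: 22.9 V; loaded: 21.8 V

Open-circuit: V = 27.2 × 538/(100 + 538) = 22.9 V.
With the load, R_B becomes R_B‖R_L = 405.1 Ω, so V = 27.2 × 405.1/505.1 = 21.8 V.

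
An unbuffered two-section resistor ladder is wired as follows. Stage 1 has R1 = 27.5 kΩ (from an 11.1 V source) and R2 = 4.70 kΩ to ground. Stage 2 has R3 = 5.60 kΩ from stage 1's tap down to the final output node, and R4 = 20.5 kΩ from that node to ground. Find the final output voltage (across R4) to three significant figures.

Stage 2 presents R3+R4 = 26.10 kΩ as a load on stage 1's tap.
Stage 1's lower leg becomes R2‖(R3+R4) = 3.983 kΩ, so V_mid = 11.1 × 3.983/31.48 = 1.404 V.
Stage 2 is itself unloaded: V_out = V_mid × R4/(R3+R4) = 1.404 × 20.5/26.10 = 1.10 V.

V_out ≈ 1.10 V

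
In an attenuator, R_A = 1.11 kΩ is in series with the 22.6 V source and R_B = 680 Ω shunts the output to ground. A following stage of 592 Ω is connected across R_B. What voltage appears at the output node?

The load sits in parallel with R_B: R_B‖R_L = (680 × 592) / (680 + 592) = 316.5 Ω.
V_out = 22.6 × 316.5 / (1110 + 316.5) = 22.6 × 316.5/1426 = 5.01 V.

V_out ≈ 5.01 V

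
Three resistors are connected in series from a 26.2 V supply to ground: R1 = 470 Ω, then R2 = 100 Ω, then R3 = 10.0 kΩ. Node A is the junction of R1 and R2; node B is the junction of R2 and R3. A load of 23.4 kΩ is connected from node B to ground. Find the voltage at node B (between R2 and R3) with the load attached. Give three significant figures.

V ≈ 24.2 V

At node B, R3 is in parallel with the load: R3‖R_L = 7006 Ω.
Below node A the resistance is R2 + (R3‖R_L) = 7106 Ω, so V_A = 26.2 × 7106/7576 = 24.57 V.
Then V_B = V_A × (R3‖R_L)/(R2 + R3‖R_L) = 24.57 × 7006/7106 = 24.2 V.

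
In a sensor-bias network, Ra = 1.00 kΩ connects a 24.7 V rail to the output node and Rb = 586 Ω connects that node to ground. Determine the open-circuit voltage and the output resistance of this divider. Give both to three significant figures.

V_th is the open-circuit tap voltage: 24.7 × 586/(1000 + 586) = 9.13 V.
With the supply zeroed, Ra and Rb appear in parallel from the tap: R_th = Ra‖Rb = (1000 × 586)/1586 = 369 Ω.

V_th = 9.13 V, R_th = 369 Ω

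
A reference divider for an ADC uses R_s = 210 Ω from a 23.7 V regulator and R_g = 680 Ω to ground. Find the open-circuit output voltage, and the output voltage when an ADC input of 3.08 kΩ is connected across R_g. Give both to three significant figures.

Open-circuit: V = 23.7 × 680/(210 + 680) = 18.1 V.
With the load, R_g becomes R_g‖R_L = 557.0 Ω, so V = 23.7 × 557.0/767.0 = 17.2 V.

Unloaded: 18.1 V; loaded: 17.2 V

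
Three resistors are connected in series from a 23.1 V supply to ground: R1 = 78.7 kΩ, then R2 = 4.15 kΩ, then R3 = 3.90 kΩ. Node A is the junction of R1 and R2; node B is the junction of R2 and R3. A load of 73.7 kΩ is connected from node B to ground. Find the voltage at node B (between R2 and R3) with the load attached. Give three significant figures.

At node B, R3 is in parallel with the load: R3‖R_L = 3.704 kΩ.
Below node A the resistance is R2 + (R3‖R_L) = 7.854 kΩ, so V_A = 23.1 × 7.854/86.55 = 2.096 V.
Then V_B = V_A × (R3‖R_L)/(R2 + R3‖R_L) = 2.096 × 3.704/7.854 = 0.989 V.

V ≈ 0.989 V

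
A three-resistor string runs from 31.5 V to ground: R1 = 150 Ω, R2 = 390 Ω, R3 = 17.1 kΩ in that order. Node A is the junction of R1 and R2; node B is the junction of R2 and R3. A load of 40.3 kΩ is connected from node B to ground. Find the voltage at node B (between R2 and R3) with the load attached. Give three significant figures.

V ≈ 30.1 V

At node B, R3 is in parallel with the load: R3‖R_L = 12010 Ω.
Below node A the resistance is R2 + (R3‖R_L) = 12400 Ω, so V_A = 31.5 × 12400/12550 = 31.12 V.
Then V_B = V_A × (R3‖R_L)/(R2 + R3‖R_L) = 31.12 × 12010/12400 = 30.1 V.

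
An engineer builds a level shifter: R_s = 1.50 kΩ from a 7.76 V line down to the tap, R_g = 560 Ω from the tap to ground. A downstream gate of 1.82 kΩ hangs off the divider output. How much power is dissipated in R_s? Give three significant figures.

Total resistance from the source is R_s + (R_g‖R_L) = 1928 Ω, so I = 7.76/1928 Ω = 4.024 mA.
P = I²·R_s = (4.024 mA)² × 1.50 kΩ = 24.3 mW.

P ≈ 24.3 mW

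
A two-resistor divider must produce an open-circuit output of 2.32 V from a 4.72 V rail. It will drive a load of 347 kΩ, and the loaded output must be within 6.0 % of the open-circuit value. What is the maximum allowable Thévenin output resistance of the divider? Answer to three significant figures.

R_th ≤ 22.1 kΩ

Loading drop = R_th/(R_th + R_L) ≤ 0.0600, so R_th ≤ R_L · ε/(1−ε) = 347 kΩ × 0.0600/0.9400 = 22.1 kΩ.
(Any R1, R2 with R2/(R1+R2) = 0.492 and R1‖R2 ≤ 22.1 kΩ will meet the spec.)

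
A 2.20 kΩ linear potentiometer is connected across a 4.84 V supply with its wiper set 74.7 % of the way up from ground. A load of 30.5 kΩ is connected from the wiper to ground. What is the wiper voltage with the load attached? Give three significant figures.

The wiper splits the pot into (1−α)R = 556.6 Ω above and αR = 1643 Ω below.
Lower section ‖ load = 1559 Ω.
V_wiper = 4.84 × 1559/(556.6 + 1559) = 3.57 V.

V ≈ 3.57 V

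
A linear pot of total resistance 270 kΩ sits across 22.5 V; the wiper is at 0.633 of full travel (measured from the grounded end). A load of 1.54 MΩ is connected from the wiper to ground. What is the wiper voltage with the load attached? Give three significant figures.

The wiper splits the pot into (1−α)R = 99.09 kΩ above and αR = 170.9 kΩ below.
Lower section ‖ load = 153.8 kΩ.
V_wiper = 22.5 × 153.8/(99.09 + 153.8) = 13.7 V.

V ≈ 13.7 V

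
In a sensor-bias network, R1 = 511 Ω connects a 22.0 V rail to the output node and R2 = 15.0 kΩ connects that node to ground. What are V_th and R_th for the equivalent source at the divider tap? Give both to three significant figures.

V_th = 21.3 V, R_th = 494 Ω

V_th is the open-circuit tap voltage: 22.0 × 15000/(511 + 15000) = 21.3 V.
With the supply zeroed, R1 and R2 appear in parallel from the tap: R_th = R1‖R2 = (511 × 15000)/15510 = 494 Ω.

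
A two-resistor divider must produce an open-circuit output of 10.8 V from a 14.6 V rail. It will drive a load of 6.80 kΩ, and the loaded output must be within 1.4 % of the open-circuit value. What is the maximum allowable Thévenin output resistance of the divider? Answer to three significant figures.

R_th ≤ 96.6 Ω

Loading drop = R_th/(R_th + R_L) ≤ 0.0140, so R_th ≤ R_L · ε/(1−ε) = 6.80 kΩ × 0.0140/0.9860 = 96.6 Ω.
(Any R1, R2 with R2/(R1+R2) = 0.740 and R1‖R2 ≤ 96.6 Ω will meet the spec.)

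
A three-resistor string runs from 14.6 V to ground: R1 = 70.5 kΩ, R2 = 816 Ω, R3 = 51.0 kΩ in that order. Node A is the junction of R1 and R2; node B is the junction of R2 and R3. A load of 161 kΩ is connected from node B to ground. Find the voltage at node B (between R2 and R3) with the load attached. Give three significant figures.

At node B, R3 is in parallel with the load: R3‖R_L = 38730 Ω.
Below node A the resistance is R2 + (R3‖R_L) = 39550 Ω, so V_A = 14.6 × 39550/110000 = 5.247 V.
Then V_B = V_A × (R3‖R_L)/(R2 + R3‖R_L) = 5.247 × 38730/39550 = 5.14 V.

V ≈ 5.14 V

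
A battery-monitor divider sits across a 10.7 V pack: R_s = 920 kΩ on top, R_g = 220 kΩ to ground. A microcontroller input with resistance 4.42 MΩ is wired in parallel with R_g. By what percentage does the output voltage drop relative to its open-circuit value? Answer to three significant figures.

3.86 %

The divider's output (Thévenin) resistance is R_s‖R_g = 177.5 kΩ.
Fractional drop under load = R_th/(R_th + R_L) = 177.5 / (177.5 + 4420) = 0.03862.
So the output falls by 3.86 %.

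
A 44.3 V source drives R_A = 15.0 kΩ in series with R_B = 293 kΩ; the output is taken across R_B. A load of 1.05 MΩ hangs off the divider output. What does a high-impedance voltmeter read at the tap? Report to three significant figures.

V_out ≈ 41.6 V

The load sits in parallel with R_B: R_B‖R_L = (293 × 1050) / (293 + 1050) = 229.1 kΩ.
V_out = 44.3 × 229.1 / (15.0 + 229.1) = 44.3 × 229.1/244.1 = 41.6 V.
(Unloaded it would have been 42.1 V.)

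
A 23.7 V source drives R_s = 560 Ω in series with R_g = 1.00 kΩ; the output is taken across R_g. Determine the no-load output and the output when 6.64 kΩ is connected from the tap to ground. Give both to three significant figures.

Open-circuit: V = 23.7 × 1000/(560 + 1000) = 15.2 V.
With the load, R_g becomes R_g‖R_L = 869.1 Ω, so V = 23.7 × 869.1/1429 = 14.4 V.

Unloaded: 15.2 V; loaded: 14.4 V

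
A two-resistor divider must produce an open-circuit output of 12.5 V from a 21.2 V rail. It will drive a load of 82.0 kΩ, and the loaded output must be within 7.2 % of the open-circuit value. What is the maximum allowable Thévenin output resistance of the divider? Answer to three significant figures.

Loading drop = R_th/(R_th + R_L) ≤ 0.0720, so R_th ≤ R_L · ε/(1−ε) = 82.0 kΩ × 0.0720/0.9280 = 6.36 kΩ.

R_th ≤ 6.36 kΩ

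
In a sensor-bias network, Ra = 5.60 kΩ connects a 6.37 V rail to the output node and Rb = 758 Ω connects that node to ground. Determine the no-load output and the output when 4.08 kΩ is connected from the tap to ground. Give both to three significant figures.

Unloaded: 0.759 V; loaded: 0.653 V

Open-circuit: V = 6.37 × 758/(5600 + 758) = 0.759 V.
With the load, Rb becomes Rb‖R_L = 639.2 Ω, so V = 6.37 × 639.2/6239 = 0.653 V.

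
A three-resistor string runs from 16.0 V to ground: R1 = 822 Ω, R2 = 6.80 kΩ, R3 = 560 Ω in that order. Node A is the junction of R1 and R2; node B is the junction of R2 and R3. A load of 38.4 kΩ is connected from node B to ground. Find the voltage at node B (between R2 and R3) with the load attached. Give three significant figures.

V ≈ 1.08 V

At node B, R3 is in parallel with the load: R3‖R_L = 552.0 Ω.
Below node A the resistance is R2 + (R3‖R_L) = 7352 Ω, so V_A = 16.0 × 7352/8174 = 14.39 V.
Then V_B = V_A × (R3‖R_L)/(R2 + R3‖R_L) = 14.39 × 552.0/7352 = 1.08 V.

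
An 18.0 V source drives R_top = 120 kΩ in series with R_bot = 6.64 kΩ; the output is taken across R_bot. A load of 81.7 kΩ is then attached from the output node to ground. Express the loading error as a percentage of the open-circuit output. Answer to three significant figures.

7.15 %

The divider's output (Thévenin) resistance is R_top‖R_bot = 6.292 kΩ.
Fractional drop under load = R_th/(R_th + R_L) = 6.292 / (6.292 + 81.7) = 0.07150.
So the output falls by 7.15 %.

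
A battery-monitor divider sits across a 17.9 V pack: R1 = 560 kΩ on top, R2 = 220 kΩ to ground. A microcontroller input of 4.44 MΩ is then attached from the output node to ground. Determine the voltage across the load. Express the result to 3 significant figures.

V_out ≈ 4.88 V

The load sits in parallel with R2: R2‖R_L = (220 × 4440) / (220 + 4440) = 209.6 kΩ.
V_out = 17.9 × 209.6 / (560 + 209.6) = 17.9 × 209.6/769.6 = 4.88 V.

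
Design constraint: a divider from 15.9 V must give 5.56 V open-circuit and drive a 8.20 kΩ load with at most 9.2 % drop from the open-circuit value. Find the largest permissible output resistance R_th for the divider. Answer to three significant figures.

R_th ≤ 831 Ω

Loading drop = R_th/(R_th + R_L) ≤ 0.0920, so R_th ≤ R_L · ε/(1−ε) = 8.20 kΩ × 0.0920/0.9080 = 831 Ω.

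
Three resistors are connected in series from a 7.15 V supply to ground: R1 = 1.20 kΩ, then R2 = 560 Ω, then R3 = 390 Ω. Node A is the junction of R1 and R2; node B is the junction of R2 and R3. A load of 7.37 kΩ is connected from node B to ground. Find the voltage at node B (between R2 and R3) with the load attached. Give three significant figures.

V ≈ 1.24 V

At node B, R3 is in parallel with the load: R3‖R_L = 370.4 Ω.
Below node A the resistance is R2 + (R3‖R_L) = 930.4 Ω, so V_A = 7.15 × 930.4/2130 = 3.123 V.
Then V_B = V_A × (R3‖R_L)/(R2 + R3‖R_L) = 3.123 × 370.4/930.4 = 1.24 V.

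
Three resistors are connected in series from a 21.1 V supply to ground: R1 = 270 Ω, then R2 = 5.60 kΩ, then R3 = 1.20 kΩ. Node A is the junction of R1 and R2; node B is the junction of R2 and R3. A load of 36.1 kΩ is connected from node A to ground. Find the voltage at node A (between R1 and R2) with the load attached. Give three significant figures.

V ≈ 20.1 V

Below node A the series string R2+R3 = 6800 Ω sits in parallel with the 36100 Ω load: 5722 Ω.
V_A = 21.1 × 5722/(270 + 5722) = 20.1 V.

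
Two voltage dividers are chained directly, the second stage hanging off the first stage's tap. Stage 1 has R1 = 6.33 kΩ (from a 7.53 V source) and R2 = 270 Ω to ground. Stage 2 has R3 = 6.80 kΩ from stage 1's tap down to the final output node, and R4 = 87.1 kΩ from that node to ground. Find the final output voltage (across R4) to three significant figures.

Stage 2 presents R3+R4 = 93900 Ω as a load on stage 1's tap.
Stage 1's lower leg becomes R2‖(R3+R4) = 269.2 Ω, so V_mid = 7.53 × 269.2/6599 = 0.3072 V.
Stage 2 is itself unloaded: V_out = V_mid × R4/(R3+R4) = 0.3072 × 87100/93900 = 0.285 V.

V_out ≈ 0.285 V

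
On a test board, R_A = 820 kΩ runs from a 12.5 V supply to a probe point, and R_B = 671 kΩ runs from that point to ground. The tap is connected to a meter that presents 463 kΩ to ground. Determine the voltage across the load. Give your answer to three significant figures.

The load sits in parallel with R_B: R_B‖R_L = (671 × 463) / (671 + 463) = 274.0 kΩ.
V_out = 12.5 × 274.0 / (820 + 274.0) = 12.5 × 274.0/1094 = 3.13 V.
(Unloaded it would have been 5.63 V.)

V_out ≈ 3.13 V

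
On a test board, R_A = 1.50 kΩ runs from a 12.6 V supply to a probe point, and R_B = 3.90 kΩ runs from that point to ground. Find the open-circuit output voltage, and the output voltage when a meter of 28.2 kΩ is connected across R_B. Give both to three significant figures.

Open-circuit: V = 12.6 × 3.90/(1.50 + 3.90) = 9.10 V.
With the load, R_B becomes R_B‖R_L = 3.426 kΩ, so V = 12.6 × 3.426/4.926 = 8.76 V.

Unloaded: 9.10 V; loaded: 8.76 V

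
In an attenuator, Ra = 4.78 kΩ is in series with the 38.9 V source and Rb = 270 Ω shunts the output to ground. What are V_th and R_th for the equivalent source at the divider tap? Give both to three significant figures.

V_th = 2.08 V, R_th = 256 Ω

V_th is the open-circuit tap voltage: 38.9 × 270/(4780 + 270) = 2.08 V.
With the supply zeroed, Ra and Rb appear in parallel from the tap: R_th = Ra‖Rb = (4780 × 270)/5050 = 256 Ω.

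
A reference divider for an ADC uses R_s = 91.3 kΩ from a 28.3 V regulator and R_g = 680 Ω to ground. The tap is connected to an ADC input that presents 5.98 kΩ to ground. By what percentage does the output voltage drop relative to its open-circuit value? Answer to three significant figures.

Unloaded V = 28.3 × 680/91980 = 0.20922 V.
Loaded: R_g‖R_L = 610.6 Ω, giving V = 28.3 × 610.6/91910 = 0.18800 V.
Drop = (0.20922 − 0.18800) / 0.20922 = 10.1 %.

10.1 %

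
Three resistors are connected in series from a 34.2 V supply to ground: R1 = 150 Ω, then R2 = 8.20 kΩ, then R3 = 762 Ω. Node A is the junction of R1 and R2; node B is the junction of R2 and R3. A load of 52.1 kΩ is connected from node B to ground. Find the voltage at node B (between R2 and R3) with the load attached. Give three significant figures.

At node B, R3 is in parallel with the load: R3‖R_L = 751.0 Ω.
Below node A the resistance is R2 + (R3‖R_L) = 8951 Ω, so V_A = 34.2 × 8951/9101 = 33.64 V.
Then V_B = V_A × (R3‖R_L)/(R2 + R3‖R_L) = 33.64 × 751.0/8951 = 2.82 V.

V ≈ 2.82 V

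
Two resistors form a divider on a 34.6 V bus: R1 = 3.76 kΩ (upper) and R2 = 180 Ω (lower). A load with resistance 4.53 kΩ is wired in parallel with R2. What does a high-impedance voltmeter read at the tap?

V_out ≈ 1.52 V

The load sits in parallel with R2: R2‖R_L = (180 × 4530) / (180 + 4530) = 173.1 Ω.
V_out = 34.6 × 173.1 / (3760 + 173.1) = 34.6 × 173.1/3933 = 1.52 V.
(Unloaded it would have been 1.58 V.)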